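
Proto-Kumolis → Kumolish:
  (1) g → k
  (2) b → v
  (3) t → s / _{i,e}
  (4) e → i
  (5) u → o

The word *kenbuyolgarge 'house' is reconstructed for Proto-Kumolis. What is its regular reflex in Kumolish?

kinvoyolkarki

Kumolish: start from *kenbuyolgarge.
  rule 1 (unconditioned shift): kenbuyolgarge → kenbuyolkarke
  rule 2 (unconditioned shift): kenbuyolkarke → kenvuyolkarke
  rule 3: no change — kenvuyolkarke
  rule 4 (vowel merger): kenvuyolkarke → kinvuyolkarki
  rule 5 (vowel merger): kinvuyolkarki → kinvoyolkarki
  ⇒ Kumolish kinvoyolkarki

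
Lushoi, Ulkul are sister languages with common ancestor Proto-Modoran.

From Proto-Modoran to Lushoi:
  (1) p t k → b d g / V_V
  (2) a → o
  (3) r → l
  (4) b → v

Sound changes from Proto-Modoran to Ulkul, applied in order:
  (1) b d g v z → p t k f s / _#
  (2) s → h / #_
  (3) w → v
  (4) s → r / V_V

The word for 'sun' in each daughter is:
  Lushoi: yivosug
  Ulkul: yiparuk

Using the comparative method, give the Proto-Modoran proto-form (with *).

Position 5: Lushoi has s, Ulkul has r. Lushoi preserves s here (none of its changes turn any other segment into s), so the proto-segment is *s.
Position 4: Lushoi has o, Ulkul has a. Ulkul preserves a here (none of its changes turn any other segment into a), so the proto-segment is *a.
Continuing position by position gives *yipasug; check it forward:
Lushoi: *yipasug
  yipasug → yibasug   [intervocalic voicing]
  yibasug → yibosug   [vowel merger]
  yibosug (rule 3 does not apply)
  yibosug → yivosug   [unconditioned shift]
  giving Lushoi yivosug.
Ulkul: *yipasug > yipasuk > yiparuk  (by final devoicing, rhotacism)
No other proto-form is consistent with every reflex, so the reconstruction is *yipasug.

*yipasug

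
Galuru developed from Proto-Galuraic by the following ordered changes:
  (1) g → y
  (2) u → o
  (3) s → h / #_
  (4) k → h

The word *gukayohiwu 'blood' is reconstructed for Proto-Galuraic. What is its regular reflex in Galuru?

yohayohiwo

Galuru: start from *gukayohiwu.
  rule 1 (unconditioned shift): gukayohiwu → yukayohiwu
  rule 2 (vowel merger): yukayohiwu → yokayohiwo
  rule 3: no change — yokayohiwo
  rule 4 (unconditioned shift): yokayohiwo → yohayohiwo
  ⇒ Galuru yohayohiwo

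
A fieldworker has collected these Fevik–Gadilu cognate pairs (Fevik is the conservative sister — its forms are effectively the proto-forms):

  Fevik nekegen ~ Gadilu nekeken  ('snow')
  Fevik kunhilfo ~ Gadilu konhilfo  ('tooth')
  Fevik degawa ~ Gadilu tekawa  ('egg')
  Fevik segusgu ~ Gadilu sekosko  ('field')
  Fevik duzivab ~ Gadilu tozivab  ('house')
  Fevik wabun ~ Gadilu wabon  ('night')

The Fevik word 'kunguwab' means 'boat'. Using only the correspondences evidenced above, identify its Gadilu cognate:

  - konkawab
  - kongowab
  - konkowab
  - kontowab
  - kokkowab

konkowab

kunhilfo ~ konhilfo, wabun ~ wabon — Fevik u corresponds to Gadilu o after a consonant, before a nasal.
segusgu ~ sekosko — Fevik g corresponds to Gadilu k after a consonant, before a back vowel.
segusgu ~ sekosko, duzivab ~ tozivab — Fevik u corresponds to Gadilu o after a consonant, before a consonant other than r, m, n, p, b, f, v.
Applying these to Fevik 'kunguwab':
  kunguwab → konguwab   (u→o after a consonant, before a nasal)
  konguwab → konkuwab   (g→k after a consonant, before a back vowel)
  konkuwab → konkowab   (u→o after a consonant, before a consonant other than r, m, n, p, b, f, v)
So the Gadilu cognate is 'konkowab'.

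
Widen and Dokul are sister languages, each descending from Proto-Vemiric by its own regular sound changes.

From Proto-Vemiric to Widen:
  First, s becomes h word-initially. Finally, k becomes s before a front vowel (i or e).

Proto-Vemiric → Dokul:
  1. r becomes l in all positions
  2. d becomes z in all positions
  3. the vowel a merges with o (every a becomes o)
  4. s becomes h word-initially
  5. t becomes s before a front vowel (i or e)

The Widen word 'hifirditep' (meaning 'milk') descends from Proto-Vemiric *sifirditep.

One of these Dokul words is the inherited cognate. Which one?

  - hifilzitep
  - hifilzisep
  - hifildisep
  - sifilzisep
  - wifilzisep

hifilzisep

Dokul: *sifirditep > sifilditep > sifilzitep > hifilzitep > hifilzisep  (by unconditioned shift, unconditioned shift, debuccalisation, palatalisation)
Among the options, 'hifilzisep' alone shows every Dokul change applied in order.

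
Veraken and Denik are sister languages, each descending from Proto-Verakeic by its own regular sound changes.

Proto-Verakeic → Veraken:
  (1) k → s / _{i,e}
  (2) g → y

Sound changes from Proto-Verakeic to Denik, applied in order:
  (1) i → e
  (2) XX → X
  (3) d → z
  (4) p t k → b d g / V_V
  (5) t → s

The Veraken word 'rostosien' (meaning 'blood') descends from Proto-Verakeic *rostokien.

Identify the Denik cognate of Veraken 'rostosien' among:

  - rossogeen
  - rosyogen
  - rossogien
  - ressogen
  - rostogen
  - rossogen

rossogen

Denik: start from *rostokien.
  rule 1 (vowel merger): rostokien → rostokeen
  rule 2 (degemination): rostokeen → rostoken
  rule 3: no change — rostoken
  rule 4 (intervocalic voicing): rostoken → rostogen
  rule 5 (unconditioned shift): rostogen → rossogen
  ⇒ Denik rossogen
Only 'rossogen' matches the regular Denik development of *rostokien.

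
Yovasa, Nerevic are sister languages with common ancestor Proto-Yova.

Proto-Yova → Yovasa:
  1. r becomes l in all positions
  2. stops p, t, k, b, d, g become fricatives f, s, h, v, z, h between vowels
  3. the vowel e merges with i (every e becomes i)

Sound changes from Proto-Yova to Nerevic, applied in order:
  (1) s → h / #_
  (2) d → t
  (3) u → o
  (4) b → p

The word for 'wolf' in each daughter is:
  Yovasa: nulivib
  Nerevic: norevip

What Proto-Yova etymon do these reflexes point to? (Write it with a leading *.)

Position 2: Yovasa has u, Nerevic has o. Yovasa preserves u here (none of its changes turn any other segment into u), so the proto-segment is *u.
Position 4: Yovasa has i, Nerevic has e. Nerevic preserves e here (none of its changes turn any other segment into e), so the proto-segment is *e.
This points to *nurevib. Verify forward in each daughter:
Yovasa: *nurevib
  nurevib → nulevib   [unconditioned shift]
  nulevib (rule 2 does not apply)
  nulevib → nulivib   [vowel merger]
  giving Yovasa nulivib.
Nerevic: *nurevib
  nurevib (rule 1 does not apply)
  nurevib (rule 2 does not apply)
  nurevib → norevib   [vowel merger]
  norevib → norevip   [unconditioned shift]
  giving Nerevic norevip.
Only *nurevib yields all of Yovasa nulivib, Nerevic norevip.

*nurevib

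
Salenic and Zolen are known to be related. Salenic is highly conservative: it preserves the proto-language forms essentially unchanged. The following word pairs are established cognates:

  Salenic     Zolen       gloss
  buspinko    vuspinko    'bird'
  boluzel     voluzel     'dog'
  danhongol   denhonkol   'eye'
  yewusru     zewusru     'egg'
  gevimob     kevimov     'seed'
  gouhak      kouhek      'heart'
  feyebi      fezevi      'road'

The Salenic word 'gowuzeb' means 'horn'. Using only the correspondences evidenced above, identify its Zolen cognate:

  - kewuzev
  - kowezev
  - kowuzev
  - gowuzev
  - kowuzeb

kowuzev

gouhak ~ kouhek — Salenic g corresponds to Zolen k word-initially before a back vowel.
gevimob ~ kevimov — Salenic b corresponds to Zolen v word-finally.
Applying these to Salenic 'gowuzeb':
  gowuzeb → kowuzeb   (g→k word-initially before a back vowel)
  kowuzeb → kowuzev   (b→v word-finally)
So the Zolen cognate is 'kowuzev'.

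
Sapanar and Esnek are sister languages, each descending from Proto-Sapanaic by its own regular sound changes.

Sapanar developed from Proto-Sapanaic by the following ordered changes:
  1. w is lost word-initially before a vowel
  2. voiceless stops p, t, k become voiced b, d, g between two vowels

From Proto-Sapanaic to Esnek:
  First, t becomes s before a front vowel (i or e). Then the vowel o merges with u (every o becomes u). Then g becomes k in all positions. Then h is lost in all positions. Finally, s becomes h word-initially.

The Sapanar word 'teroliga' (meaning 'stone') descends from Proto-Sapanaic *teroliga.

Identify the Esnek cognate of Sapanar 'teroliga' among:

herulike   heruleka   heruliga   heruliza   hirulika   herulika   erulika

herulika

Esnek: start from *teroliga.
  rule 1 (palatalisation): teroliga → seroliga
  rule 2 (vowel merger): seroliga → seruliga
  rule 3 (unconditioned shift): seruliga → serulika
  rule 4: no change — serulika
  rule 5 (debuccalisation): serulika → herulika
  ⇒ Esnek herulika
Among the options, 'herulika' alone shows every Esnek change applied in order.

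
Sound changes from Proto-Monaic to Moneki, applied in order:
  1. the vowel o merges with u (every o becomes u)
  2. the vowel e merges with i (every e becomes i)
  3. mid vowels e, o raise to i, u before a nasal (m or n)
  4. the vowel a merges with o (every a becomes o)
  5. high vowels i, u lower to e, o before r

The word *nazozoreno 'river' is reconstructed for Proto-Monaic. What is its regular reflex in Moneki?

Moneki: *nazozoreno > nazuzurenu > nazuzurinu > nozuzurinu > nozuzorinu  (by vowel merger, vowel merger, vowel merger, pre-rhotic lowering)

nozuzorinu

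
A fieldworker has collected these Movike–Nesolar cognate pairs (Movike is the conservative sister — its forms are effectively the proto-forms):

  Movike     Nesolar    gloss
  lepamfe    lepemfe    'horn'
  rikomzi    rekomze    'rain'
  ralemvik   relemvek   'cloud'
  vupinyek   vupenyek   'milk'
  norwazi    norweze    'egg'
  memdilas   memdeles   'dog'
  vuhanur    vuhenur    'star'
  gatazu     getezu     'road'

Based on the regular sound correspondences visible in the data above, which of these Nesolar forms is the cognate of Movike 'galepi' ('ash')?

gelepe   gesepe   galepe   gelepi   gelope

gelepe

ralemvik ~ relemvek, norwazi ~ norweze — Movike a corresponds to Nesolar e after a consonant, before a consonant other than r, m, n, p, b, f, v.
rikomzi ~ rekomze, norwazi ~ norweze — Movike i corresponds to Nesolar e word-finally.
Applying these to Movike 'galepi':
  galepi → gelepi   (a→e after a consonant, before a consonant other than r, m, n, p, b, f, v)
  gelepi → gelepe   (i→e word-finally)
So the Nesolar cognate is 'gelepe'.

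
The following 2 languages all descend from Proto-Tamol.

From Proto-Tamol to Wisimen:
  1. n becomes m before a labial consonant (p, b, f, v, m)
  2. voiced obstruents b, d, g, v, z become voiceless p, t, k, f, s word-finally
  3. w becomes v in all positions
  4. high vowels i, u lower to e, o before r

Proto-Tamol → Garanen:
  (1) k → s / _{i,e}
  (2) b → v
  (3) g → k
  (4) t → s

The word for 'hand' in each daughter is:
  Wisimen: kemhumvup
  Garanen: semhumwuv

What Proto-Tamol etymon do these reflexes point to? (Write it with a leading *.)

*kemhumwub

Position 1: Wisimen has k, Garanen has s. Taking the neighbouring segments as reconstructed: Wisimen k can only go back to *k; Garanen s could go back to *t or *k or *s — the one source consistent with every daughter is *k.
Position 7: Wisimen has v, Garanen has w. Garanen preserves w here (none of its changes turn any other segment into w), so the proto-segment is *w.
Continuing position by position gives *kemhumwub; check it forward:
Wisimen: *kemhumwub
  kemhumwub (rule 1 does not apply)
  kemhumwub → kemhumwup   [final devoicing]
  kemhumwup → kemhumvup   [unconditioned shift]
  kemhumvup (rule 4 does not apply)
  giving Wisimen kemhumvup.
Garanen: *kemhumwub > semhumwub > semhumwuv  (by palatalisation, unconditioned shift)
No other proto-form is consistent with every reflex, so the reconstruction is *kemhumwub.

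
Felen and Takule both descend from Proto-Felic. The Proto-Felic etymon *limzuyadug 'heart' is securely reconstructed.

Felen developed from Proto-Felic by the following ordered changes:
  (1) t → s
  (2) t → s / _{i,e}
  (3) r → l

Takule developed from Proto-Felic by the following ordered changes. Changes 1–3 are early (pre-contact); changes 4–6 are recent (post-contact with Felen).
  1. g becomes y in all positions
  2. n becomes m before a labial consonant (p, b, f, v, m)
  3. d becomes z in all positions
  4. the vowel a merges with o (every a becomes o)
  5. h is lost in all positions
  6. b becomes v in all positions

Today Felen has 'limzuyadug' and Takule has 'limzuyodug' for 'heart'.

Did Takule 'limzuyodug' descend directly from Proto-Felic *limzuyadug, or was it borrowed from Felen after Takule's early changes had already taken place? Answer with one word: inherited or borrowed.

borrowed

If inherited, *limzuyadug would pass through all of Takule's changes:
Takule: *limzuyadug > limzuyaduy > limzuyazuy > limzuyozuy  (by unconditioned shift, unconditioned shift, vowel merger)
If borrowed from Felen 'limzuyadug' after the early changes, it would undergo only the recent ones:
  rule 4 (vowel merger): limzuyadug → limzuyodug
  rule 5 (h-loss): no change (limzuyodug)
  rule 6 (unconditioned shift): no change (limzuyodug)
  ⇒ as a loan: limzuyodug
Takule 'limzuyodug' matches the loan outcome 'limzuyodug', not the inherited 'limzuyozuy' — it skipped the early Takule changes, so it was borrowed from Felen.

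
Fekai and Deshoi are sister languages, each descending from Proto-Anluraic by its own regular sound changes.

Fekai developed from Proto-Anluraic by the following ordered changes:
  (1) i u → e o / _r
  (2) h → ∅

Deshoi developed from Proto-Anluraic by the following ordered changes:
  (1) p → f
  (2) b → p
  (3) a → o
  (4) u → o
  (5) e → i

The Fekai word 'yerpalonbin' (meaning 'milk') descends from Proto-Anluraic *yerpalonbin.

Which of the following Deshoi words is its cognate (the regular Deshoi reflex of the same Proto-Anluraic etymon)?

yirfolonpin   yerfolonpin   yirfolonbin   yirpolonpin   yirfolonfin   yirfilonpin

Deshoi: *yerpalonbin
  yerpalonbin → yerfalonbin   [unconditioned shift]
  yerfalonbin → yerfalonpin   [unconditioned shift]
  yerfalonpin → yerfolonpin   [vowel merger]
  yerfolonpin (rule 4 does not apply)
  yerfolonpin → yirfolonpin   [vowel merger]
  giving Deshoi yirfolonpin.
The other candidates each miss or misapply at least one Deshoi change.

yirfolonpin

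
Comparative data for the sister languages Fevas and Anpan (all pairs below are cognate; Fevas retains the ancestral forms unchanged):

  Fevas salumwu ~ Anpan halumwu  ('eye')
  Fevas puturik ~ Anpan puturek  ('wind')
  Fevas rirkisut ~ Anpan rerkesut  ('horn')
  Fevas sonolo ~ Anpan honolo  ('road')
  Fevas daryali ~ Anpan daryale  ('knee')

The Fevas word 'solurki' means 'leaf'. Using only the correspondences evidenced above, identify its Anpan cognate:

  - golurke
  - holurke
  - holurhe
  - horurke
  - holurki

holurke

sonolo ~ honolo — Fevas s corresponds to Anpan h word-initially before a back vowel.
daryali ~ daryale — Fevas i corresponds to Anpan e word-finally.
Applying these to Fevas 'solurki':
  solurki → holurki   (s→h word-initially before a back vowel)
  holurki → holurke   (i→e word-finally)
So the Anpan cognate is 'holurke'.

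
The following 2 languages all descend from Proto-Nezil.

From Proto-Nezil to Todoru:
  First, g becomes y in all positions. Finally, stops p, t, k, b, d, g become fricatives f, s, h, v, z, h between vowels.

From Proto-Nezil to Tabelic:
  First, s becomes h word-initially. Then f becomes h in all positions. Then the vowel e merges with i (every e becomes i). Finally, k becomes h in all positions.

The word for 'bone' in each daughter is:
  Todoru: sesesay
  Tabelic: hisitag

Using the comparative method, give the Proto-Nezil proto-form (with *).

*sesetag

Position 2: Todoru has e, Tabelic has i. Todoru preserves e here (none of its changes turn any other segment into e), so the proto-segment is *e.
Position 5: Todoru has s, Tabelic has t. Tabelic preserves t here (none of its changes turn any other segment into t), so the proto-segment is *t.
Verify the candidate proto-form against each daughter:
Todoru: *sesetag
  sesetag → sesetay   [unconditioned shift]
  sesetay → sesesay   [intervocalic lenition]
  giving Todoru sesesay.
Tabelic: start from *sesetag.
  rule 1 (debuccalisation): sesetag → hesetag
  rule 2: no change — hesetag
  rule 3 (vowel merger): hesetag → hisitag
  rule 4: no change — hisitag
  ⇒ Tabelic hisitag
Only *sesetag yields all of Todoru sesesay, Tabelic hisitag.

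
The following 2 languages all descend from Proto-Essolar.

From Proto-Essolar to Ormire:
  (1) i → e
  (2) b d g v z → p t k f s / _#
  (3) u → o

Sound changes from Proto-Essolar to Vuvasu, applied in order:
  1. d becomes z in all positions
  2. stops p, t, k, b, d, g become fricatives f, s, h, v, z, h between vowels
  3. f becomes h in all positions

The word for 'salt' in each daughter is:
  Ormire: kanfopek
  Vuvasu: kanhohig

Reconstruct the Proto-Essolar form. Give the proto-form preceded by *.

*kanfopig

Position 7: Ormire has e, Vuvasu has i. Vuvasu preserves i here (none of its changes turn any other segment into i), so the proto-segment is *i.
Position 6: Ormire has p, Vuvasu has h. Taking the neighbouring segments as reconstructed: Ormire p can only go back to *p; Vuvasu h could go back to *p or *k or *g or *f or *h — the one source consistent with every daughter is *p.
Position 4: Ormire has f, Vuvasu has h. Taking the neighbouring segments as reconstructed: Ormire f can only go back to *f; Vuvasu h could go back to *f or *h — the one source consistent with every daughter is *f.
This points to *kanfopig. Verify forward in each daughter:
Ormire: *kanfopig > kanfopeg > kanfopek  (by vowel merger, final devoicing)
Vuvasu: start from *kanfopig.
  rule 1: no change — kanfopig
  rule 2 (intervocalic lenition): kanfopig → kanfofig
  rule 3 (unconditioned shift): kanfofig → kanhohig
  ⇒ Vuvasu kanhohig
*kanfopig is the unique common source.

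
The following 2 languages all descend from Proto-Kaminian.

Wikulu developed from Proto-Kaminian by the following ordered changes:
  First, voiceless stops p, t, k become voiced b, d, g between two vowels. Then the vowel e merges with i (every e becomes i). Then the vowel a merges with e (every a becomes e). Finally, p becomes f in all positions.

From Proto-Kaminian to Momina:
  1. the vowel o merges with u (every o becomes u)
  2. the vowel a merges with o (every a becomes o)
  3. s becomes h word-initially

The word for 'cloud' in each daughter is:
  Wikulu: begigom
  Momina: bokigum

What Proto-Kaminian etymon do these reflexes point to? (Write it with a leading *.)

*bakigom

Position 2: Wikulu has e, Momina has o. In Wikulu, e can only continue *a, so the proto-segment is *a.
Position 3: Wikulu has g, Momina has k. Momina preserves k here (none of its changes turn any other segment into k), so the proto-segment is *k.
Position 6: Wikulu has o, Momina has u. Wikulu preserves o here (none of its changes turn any other segment into o), so the proto-segment is *o.
This points to *bakigom. Verify forward in each daughter:
Wikulu: *bakigom
  bakigom → bagigom   [intervocalic voicing]
  bagigom (rule 2 does not apply)
  bagigom → begigom   [vowel merger]
  begigom (rule 4 does not apply)
  giving Wikulu begigom.
Momina: start from *bakigom.
  rule 1 (vowel merger): bakigom → bakigum
  rule 2 (vowel merger): bakigum → bokigum
  rule 3: no change — bokigum
  ⇒ Momina bokigum
Only *bakigom yields all of Wikulu begigom, Momina bokigum.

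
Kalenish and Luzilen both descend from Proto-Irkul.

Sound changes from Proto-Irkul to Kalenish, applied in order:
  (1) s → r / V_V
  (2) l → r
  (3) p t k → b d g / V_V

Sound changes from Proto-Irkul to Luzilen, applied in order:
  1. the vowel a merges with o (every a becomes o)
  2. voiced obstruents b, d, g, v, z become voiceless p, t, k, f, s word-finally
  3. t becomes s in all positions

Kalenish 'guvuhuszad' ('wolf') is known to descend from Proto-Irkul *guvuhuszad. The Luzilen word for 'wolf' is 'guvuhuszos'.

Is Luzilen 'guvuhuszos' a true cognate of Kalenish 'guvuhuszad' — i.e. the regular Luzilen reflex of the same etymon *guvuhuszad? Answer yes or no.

yes

Derive the expected Luzilen reflex of *guvuhuszad:
Luzilen: *guvuhuszad > guvuhuszod > guvuhuszot > guvuhuszos  (by vowel merger, final devoicing, unconditioned shift)
Luzilen 'guvuhuszos' matches the regular reflex exactly, so the pair is cognate.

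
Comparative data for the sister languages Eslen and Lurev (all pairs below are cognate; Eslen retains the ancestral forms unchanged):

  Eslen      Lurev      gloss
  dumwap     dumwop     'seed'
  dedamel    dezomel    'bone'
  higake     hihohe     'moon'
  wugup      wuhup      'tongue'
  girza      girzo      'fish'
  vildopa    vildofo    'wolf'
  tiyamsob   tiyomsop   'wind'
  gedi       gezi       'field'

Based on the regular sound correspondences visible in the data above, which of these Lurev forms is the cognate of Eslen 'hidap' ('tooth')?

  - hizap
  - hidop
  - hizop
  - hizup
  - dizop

hizop

dedamel ~ dezomel — Eslen d corresponds to Lurev z between vowels (before a back vowel).
dumwap ~ dumwop — Eslen a corresponds to Lurev o after a consonant, before a labial obstruent.
Applying these to Eslen 'hidap':
  hidap → hizap   (d→z between vowels (before a back vowel))
  hizap → hizop   (a→o after a consonant, before a labial obstruent)
So the Lurev cognate is 'hizop'.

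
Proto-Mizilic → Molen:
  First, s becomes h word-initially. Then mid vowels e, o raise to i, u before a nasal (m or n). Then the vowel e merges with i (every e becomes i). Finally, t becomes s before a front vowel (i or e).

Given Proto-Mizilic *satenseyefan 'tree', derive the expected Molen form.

Molen: *satenseyefan > hatenseyefan > hatinseyefan > hatinsiyifan > hasinsiyifan  (by debuccalisation, pre-nasal raising, vowel merger, palatalisation)

hasinsiyifan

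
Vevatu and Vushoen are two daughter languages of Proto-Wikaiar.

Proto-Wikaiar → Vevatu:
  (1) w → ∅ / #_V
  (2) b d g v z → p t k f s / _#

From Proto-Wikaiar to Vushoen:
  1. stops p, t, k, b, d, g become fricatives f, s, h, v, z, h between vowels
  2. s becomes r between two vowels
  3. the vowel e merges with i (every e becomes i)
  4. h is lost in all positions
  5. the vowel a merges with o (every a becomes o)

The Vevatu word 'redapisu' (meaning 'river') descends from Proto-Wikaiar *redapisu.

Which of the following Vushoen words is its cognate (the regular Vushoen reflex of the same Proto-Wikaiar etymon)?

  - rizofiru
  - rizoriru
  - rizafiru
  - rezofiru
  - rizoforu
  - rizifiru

Vushoen: *redapisu > rezafisu > rezafiru > rizafiru > rizofiru  (by intervocalic lenition, rhotacism, vowel merger, vowel merger)

rizofiru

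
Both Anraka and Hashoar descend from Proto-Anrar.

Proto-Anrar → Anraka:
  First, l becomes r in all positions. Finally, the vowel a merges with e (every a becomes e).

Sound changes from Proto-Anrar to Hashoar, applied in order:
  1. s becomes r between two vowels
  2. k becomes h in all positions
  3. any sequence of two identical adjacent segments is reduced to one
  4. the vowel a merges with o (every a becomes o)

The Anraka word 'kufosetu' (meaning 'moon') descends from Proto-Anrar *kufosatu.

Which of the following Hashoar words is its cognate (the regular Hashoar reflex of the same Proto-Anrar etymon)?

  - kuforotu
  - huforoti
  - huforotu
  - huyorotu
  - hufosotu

huforotu

Hashoar: *kufosatu
  kufosatu → kuforatu   [rhotacism]
  kuforatu → huforatu   [unconditioned shift]
  huforatu (rule 3 does not apply)
  huforatu → huforotu   [vowel merger]
  giving Hashoar huforotu.
Among the options, 'huforotu' alone shows every Hashoar change applied in order.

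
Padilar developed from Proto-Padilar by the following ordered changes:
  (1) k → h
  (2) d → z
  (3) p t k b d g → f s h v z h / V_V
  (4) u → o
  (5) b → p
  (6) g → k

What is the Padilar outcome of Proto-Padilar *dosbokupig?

Padilar: start from *dosbokupig.
  rule 1 (unconditioned shift): dosbokupig → dosbohupig
  rule 2 (unconditioned shift): dosbohupig → zosbohupig
  rule 3 (intervocalic lenition): zosbohupig → zosbohufig
  rule 4 (vowel merger): zosbohufig → zosbohofig
  rule 5 (unconditioned shift): zosbohofig → zospohofig
  rule 6 (unconditioned shift): zospohofig → zospohofik
  ⇒ Padilar zospohofik

zospohofik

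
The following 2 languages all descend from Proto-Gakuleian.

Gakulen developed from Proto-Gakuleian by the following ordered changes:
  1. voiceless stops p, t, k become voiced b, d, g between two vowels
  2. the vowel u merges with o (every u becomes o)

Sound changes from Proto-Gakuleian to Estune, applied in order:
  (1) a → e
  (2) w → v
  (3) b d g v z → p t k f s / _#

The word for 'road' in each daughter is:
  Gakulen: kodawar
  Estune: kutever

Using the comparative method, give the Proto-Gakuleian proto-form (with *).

Position 4: Gakulen has a, Estune has e. Gakulen preserves a here (none of its changes turn any other segment into a), so the proto-segment is *a.
Position 6: Gakulen has a, Estune has e. Gakulen preserves a here (none of its changes turn any other segment into a), so the proto-segment is *a.
This points to *kutawar. Verify forward in each daughter:
Gakulen: start from *kutawar.
  rule 1 (intervocalic voicing): kutawar → kudawar
  rule 2 (vowel merger): kudawar → kodawar
  ⇒ Gakulen kodawar
Estune: start from *kutawar.
  rule 1 (vowel merger): kutawar → kutewer
  rule 2 (unconditioned shift): kutewer → kutever
  rule 3: no change — kutever
  ⇒ Estune kutever
No other proto-form is consistent with every reflex, so the reconstruction is *kutawar.

*kutawar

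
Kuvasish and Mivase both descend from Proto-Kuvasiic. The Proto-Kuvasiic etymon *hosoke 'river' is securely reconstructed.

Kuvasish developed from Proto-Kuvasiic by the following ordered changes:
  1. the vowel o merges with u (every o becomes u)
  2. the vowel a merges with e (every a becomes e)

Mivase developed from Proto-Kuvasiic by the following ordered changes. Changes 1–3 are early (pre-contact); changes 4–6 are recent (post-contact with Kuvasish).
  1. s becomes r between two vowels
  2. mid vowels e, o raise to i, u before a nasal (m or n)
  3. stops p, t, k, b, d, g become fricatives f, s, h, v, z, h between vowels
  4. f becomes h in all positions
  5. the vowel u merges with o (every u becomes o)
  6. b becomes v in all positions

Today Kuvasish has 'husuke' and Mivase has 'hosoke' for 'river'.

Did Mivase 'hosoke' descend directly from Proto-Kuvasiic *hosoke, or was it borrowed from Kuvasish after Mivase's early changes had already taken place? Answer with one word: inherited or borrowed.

If inherited, *hosoke would pass through all of Mivase's changes:
Mivase: *hosoke
  hosoke → horoke   [rhotacism]
  horoke (rule 2 does not apply)
  horoke → horohe   [intervocalic lenition]
  horohe (rule 4 does not apply)
  horohe (rule 5 does not apply)
  horohe (rule 6 does not apply)
  giving Mivase horohe.
If borrowed from Kuvasish 'husuke' after the early changes, it would undergo only the recent ones:
  rule 4 (unconditioned shift): no change (husuke)
  rule 5 (vowel merger): husuke → hosoke
  rule 6 (unconditioned shift): no change (hosoke)
  ⇒ as a loan: hosoke
Mivase 'hosoke' matches the loan outcome 'hosoke', not the inherited 'horohe' — it skipped the early Mivase changes, so it was borrowed from Kuvasish.

borrowed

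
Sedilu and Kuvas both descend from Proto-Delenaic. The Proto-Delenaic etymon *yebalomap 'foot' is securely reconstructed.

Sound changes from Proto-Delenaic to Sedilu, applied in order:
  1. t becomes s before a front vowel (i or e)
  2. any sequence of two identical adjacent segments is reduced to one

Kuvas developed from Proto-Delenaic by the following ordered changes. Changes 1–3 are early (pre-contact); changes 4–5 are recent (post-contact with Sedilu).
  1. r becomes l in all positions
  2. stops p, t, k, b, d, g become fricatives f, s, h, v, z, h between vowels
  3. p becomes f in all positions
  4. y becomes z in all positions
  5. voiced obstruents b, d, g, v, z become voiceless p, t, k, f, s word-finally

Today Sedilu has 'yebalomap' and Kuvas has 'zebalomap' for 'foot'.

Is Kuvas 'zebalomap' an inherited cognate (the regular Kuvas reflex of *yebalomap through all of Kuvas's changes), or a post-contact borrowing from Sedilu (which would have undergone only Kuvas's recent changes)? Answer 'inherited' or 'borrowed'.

borrowed

If inherited, *yebalomap would pass through all of Kuvas's changes:
Kuvas: *yebalomap
  yebalomap (rule 1 does not apply)
  yebalomap → yevalomap   [intervocalic lenition]
  yevalomap → yevalomaf   [unconditioned shift]
  yevalomaf → zevalomaf   [unconditioned shift]
  zevalomaf (rule 5 does not apply)
  giving Kuvas zevalomaf.
If borrowed from Sedilu 'yebalomap' after the early changes, it would undergo only the recent ones:
  rule 4 (unconditioned shift): yebalomap → zebalomap
  rule 5 (final devoicing): no change (zebalomap)
  ⇒ as a loan: zebalomap
Kuvas 'zebalomap' matches the loan outcome 'zebalomap', not the inherited 'zevalomaf' — it skipped the early Kuvas changes, so it was borrowed from Sedilu.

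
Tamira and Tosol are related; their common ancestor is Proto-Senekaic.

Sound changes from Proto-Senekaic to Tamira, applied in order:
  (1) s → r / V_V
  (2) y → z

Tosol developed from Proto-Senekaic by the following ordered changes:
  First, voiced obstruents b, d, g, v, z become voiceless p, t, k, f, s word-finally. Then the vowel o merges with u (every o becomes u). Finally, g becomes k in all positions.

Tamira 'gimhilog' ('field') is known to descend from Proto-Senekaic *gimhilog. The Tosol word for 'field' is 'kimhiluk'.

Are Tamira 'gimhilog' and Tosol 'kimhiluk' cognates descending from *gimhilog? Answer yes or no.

Derive the expected Tosol reflex of *gimhilog:
Tosol: *gimhilog
  gimhilog → gimhilok   [final devoicing]
  gimhilok → gimhiluk   [vowel merger]
  gimhiluk → kimhiluk   [unconditioned shift]
  giving Tosol kimhiluk.
Tosol 'kimhiluk' matches the regular reflex exactly, so the pair is cognate.

yes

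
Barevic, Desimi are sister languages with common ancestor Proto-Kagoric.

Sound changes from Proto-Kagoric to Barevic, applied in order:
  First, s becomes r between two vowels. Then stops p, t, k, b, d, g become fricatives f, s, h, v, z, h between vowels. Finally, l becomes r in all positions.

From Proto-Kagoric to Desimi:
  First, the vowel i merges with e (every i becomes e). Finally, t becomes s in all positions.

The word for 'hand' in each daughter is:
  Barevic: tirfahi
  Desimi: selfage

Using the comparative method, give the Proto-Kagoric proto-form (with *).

*tilfagi

Position 6: Barevic has h, Desimi has g. Desimi preserves g here (none of its changes turn any other segment into g), so the proto-segment is *g.
Position 2: Barevic has i, Desimi has e. Barevic preserves i here (none of its changes turn any other segment into i), so the proto-segment is *i.
Position 3: Barevic has r, Desimi has l. Desimi preserves l here (none of its changes turn any other segment into l), so the proto-segment is *l.
This points to *tilfagi. Verify forward in each daughter:
Barevic: *tilfagi > tilfahi > tirfahi  (by intervocalic lenition, unconditioned shift)
Desimi: *tilfagi > telfage > selfage  (by vowel merger, unconditioned shift)
No other proto-form is consistent with every reflex, so the reconstruction is *tilfagi.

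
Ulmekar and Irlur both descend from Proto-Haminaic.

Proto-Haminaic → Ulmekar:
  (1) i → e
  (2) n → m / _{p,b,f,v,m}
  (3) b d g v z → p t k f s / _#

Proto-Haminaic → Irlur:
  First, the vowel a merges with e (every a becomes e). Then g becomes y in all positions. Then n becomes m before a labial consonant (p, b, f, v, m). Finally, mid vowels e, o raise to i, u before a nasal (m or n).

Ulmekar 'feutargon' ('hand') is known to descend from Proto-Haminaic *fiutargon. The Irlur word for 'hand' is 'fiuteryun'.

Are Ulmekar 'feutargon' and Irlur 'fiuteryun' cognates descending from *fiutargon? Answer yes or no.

yes

Derive the expected Irlur reflex of *fiutargon:
Irlur: *fiutargon > fiutergon > fiuteryon > fiuteryun  (by vowel merger, unconditioned shift, pre-nasal raising)
Irlur 'fiuteryun' matches the regular reflex exactly, so the pair is cognate.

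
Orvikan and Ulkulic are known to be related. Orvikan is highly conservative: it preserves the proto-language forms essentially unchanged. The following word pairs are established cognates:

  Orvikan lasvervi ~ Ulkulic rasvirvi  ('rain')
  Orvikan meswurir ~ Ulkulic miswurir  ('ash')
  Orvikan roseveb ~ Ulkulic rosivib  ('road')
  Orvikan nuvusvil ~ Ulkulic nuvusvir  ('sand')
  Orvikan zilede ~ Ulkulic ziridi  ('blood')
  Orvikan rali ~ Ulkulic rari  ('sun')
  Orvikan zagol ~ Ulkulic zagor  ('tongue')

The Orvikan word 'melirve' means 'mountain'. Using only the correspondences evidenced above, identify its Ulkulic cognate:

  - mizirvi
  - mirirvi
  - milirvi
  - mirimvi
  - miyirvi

meswurir ~ miswurir, zilede ~ ziridi — Orvikan e corresponds to Ulkulic i after a consonant, before a consonant other than r, m, n, p, b, f, v.
rali ~ rari — Orvikan l corresponds to Ulkulic r between vowels (before a front vowel).
zilede ~ ziridi — Orvikan e corresponds to Ulkulic i word-finally.
Applying these to Orvikan 'melirve':
  melirve → milirve   (e→i after a consonant, before a consonant other than r, m, n, p, b, f, v)
  milirve → mirirve   (l→r between vowels (before a front vowel))
  mirirve → mirirvi   (e→i word-finally)
So the Ulkulic cognate is 'mirirvi'.

mirirvi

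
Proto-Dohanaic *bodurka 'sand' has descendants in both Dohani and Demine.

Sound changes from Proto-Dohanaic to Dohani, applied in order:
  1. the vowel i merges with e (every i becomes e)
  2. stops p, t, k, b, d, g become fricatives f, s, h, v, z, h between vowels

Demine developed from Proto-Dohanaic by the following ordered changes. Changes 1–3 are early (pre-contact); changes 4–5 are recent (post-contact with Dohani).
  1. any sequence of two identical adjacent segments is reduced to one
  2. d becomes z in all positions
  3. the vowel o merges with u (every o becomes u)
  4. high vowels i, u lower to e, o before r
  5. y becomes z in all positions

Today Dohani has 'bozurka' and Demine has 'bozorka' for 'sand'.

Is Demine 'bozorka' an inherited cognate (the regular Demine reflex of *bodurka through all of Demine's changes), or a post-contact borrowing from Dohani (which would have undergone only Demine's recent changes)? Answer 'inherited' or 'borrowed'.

borrowed

If inherited, *bodurka would pass through all of Demine's changes:
Demine: *bodurka
  bodurka (rule 1 does not apply)
  bodurka → bozurka   [unconditioned shift]
  bozurka → buzurka   [vowel merger]
  buzurka → buzorka   [pre-rhotic lowering]
  buzorka (rule 5 does not apply)
  giving Demine buzorka.
If borrowed from Dohani 'bozurka' after the early changes, it would undergo only the recent ones:
  rule 4 (pre-rhotic lowering): bozurka → bozorka
  rule 5 (unconditioned shift): no change (bozorka)
  ⇒ as a loan: bozorka
Demine 'bozorka' matches the loan outcome 'bozorka', not the inherited 'buzorka' — it skipped the early Demine changes, so it was borrowed from Dohani.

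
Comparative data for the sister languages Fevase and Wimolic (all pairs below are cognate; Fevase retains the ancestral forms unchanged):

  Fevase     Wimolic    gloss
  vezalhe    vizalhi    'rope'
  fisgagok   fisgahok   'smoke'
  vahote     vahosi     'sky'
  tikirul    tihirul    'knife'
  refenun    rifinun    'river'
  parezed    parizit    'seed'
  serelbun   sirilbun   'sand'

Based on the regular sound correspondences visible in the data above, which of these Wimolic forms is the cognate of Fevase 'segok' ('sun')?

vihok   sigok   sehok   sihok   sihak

sihok

vezalhe ~ vizalhi, parezed ~ parizit — Fevase e corresponds to Wimolic i after a consonant, before a consonant other than r, m, n, p, b, f, v.
fisgagok ~ fisgahok — Fevase g corresponds to Wimolic h between vowels (before a back vowel).
Applying these to Fevase 'segok':
  segok → sigok   (e→i after a consonant, before a consonant other than r, m, n, p, b, f, v)
  sigok → sihok   (g→h between vowels (before a back vowel))
So the Wimolic cognate is 'sihok'.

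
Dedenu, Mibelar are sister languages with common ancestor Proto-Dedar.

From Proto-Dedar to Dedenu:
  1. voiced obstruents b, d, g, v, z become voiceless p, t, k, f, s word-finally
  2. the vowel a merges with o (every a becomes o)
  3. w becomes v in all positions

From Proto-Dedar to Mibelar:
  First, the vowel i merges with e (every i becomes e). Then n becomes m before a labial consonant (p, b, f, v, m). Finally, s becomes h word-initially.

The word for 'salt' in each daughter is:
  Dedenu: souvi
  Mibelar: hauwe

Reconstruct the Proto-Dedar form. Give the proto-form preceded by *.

*sauwi

Position 5: Dedenu has i, Mibelar has e. Dedenu preserves i here (none of its changes turn any other segment into i), so the proto-segment is *i.
Position 4: Dedenu has v, Mibelar has w. Mibelar preserves w here (none of its changes turn any other segment into w), so the proto-segment is *w.
Position 2: Dedenu has o, Mibelar has a. Mibelar preserves a here (none of its changes turn any other segment into a), so the proto-segment is *a.
Verify the candidate proto-form against each daughter:
Dedenu: *sauwi > souwi > souvi  (by vowel merger, unconditioned shift)
Mibelar: start from *sauwi.
  rule 1 (vowel merger): sauwi → sauwe
  rule 2: no change — sauwe
  rule 3 (debuccalisation): sauwe → hauwe
  ⇒ Mibelar hauwe
Only *sauwi yields all of Dedenu souvi, Mibelar hauwe.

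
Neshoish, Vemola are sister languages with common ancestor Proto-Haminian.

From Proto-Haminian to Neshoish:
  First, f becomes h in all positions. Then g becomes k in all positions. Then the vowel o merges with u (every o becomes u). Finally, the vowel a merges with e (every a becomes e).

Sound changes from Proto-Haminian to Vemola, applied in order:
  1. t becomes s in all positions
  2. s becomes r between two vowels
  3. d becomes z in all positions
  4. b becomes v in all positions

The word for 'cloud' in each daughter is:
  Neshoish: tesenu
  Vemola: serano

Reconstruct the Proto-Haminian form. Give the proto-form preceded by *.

*tesano

Position 6: Neshoish has u, Vemola has o. Vemola preserves o here (none of its changes turn any other segment into o), so the proto-segment is *o.
Position 3: Neshoish has s, Vemola has r. Neshoish preserves s here (none of its changes turn any other segment into s), so the proto-segment is *s.
Continuing position by position gives *tesano; check it forward:
Neshoish: start from *tesano.
  rule 1: no change — tesano
  rule 2: no change — tesano
  rule 3 (vowel merger): tesano → tesanu
  rule 4 (vowel merger): tesanu → tesenu
  ⇒ Neshoish tesenu
Vemola: *tesano
  tesano → sesano   [unconditioned shift]
  sesano → serano   [rhotacism]
  serano (rule 3 does not apply)
  serano (rule 4 does not apply)
  giving Vemola serano.
Only *tesano yields all of Neshoish tesenu, Vemola serano.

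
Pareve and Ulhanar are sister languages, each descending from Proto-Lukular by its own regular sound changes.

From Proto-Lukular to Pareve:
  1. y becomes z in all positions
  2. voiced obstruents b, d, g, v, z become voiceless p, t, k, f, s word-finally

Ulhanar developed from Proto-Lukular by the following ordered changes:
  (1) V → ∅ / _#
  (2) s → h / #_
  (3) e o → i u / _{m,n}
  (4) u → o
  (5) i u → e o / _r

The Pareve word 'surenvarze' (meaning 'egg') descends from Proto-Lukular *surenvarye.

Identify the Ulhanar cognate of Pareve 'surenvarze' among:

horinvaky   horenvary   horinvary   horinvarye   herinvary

Ulhanar: start from *surenvarye.
  rule 1 (apocope): surenvarye → surenvary
  rule 2 (debuccalisation): surenvary → hurenvary
  rule 3 (pre-nasal raising): hurenvary → hurinvary
  rule 4 (vowel merger): hurinvary → horinvary
  rule 5: no change — horinvary
  ⇒ Ulhanar horinvary
Among the options, 'horinvary' alone shows every Ulhanar change applied in order.

horinvary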